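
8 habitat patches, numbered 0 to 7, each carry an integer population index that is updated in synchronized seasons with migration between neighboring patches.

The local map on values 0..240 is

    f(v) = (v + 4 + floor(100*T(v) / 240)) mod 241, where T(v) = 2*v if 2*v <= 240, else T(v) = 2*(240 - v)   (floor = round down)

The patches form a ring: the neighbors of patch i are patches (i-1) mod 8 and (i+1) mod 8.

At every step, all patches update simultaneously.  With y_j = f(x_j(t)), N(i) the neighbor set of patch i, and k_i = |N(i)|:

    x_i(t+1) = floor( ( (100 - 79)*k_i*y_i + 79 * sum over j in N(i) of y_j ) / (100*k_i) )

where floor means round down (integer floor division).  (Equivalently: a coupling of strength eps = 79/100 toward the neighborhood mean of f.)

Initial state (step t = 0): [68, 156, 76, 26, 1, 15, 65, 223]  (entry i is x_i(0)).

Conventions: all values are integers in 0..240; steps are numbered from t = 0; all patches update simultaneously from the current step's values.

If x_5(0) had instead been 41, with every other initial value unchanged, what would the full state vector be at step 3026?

Simulating step by step:
t=0: [68, 156, 76, 26, 1, 41, 65, 223]
t=1: [117, 155, 141, 69, 52, 67, 57, 99]
t=2: [209, 223, 189, 156, 121, 108, 145, 167]
t=3: [141, 186, 140, 229, 217, 220, 218, 232]
t=4: [140, 228, 140, 184, 145, 240, 145, 184]
t=5: [140, 179, 140, 228, 141, 180, 141, 228]
t=6: [140, 228, 140, 179, 140, 228, 140, 179]
t=7: [140, 179, 140, 228, 140, 179, 140, 228]
t=8: [140, 228, 140, 179, 140, 228, 140, 179]

Answer: [140, 228, 140, 179, 140, 228, 140, 179]
Key observation: The state at step 6, [140, 228, 140, 179, 140, 228, 140, 179], reappears at step 8: the system is in a cycle of period 2 from step 6 on.  Therefore the state at step 3026 equals the state at step 6 + ((3026 - 6) mod 2) = 6, which is [140, 228, 140, 179, 140, 228, 140, 179].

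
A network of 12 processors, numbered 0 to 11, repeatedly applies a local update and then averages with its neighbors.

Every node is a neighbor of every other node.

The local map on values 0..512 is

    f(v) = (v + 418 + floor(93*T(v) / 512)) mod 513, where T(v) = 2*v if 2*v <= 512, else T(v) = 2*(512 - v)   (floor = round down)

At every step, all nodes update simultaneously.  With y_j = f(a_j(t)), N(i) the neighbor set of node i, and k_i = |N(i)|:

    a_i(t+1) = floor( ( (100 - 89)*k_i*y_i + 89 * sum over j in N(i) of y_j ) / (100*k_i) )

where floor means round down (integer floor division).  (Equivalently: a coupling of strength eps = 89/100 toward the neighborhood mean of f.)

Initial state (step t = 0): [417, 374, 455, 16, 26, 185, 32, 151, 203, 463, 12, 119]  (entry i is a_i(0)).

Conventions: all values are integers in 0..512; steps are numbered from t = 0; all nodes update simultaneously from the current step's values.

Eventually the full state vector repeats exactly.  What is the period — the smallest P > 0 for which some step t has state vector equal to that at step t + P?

Simulating step by step:
t=0: [417, 374, 455, 16, 26, 185, 32, 151, 203, 463, 12, 119]
t=1: [313, 313, 314, 316, 316, 308, 316, 306, 308, 314, 316, 305]
t=2: [289, 289, 289, 289, 289, 289, 289, 289, 289, 289, 289, 289]
t=3: [275, 275, 275, 275, 275, 275, 275, 275, 275, 275, 275, 275]
t=4: [266, 266, 266, 266, 266, 266, 266, 266, 266, 266, 266, 266]
t=5: [260, 260, 260, 260, 260, 260, 260, 260, 260, 260, 260, 260]
t=6: [256, 256, 256, 256, 256, 256, 256, 256, 256, 256, 256, 256]
t=7: [254, 254, 254, 254, 254, 254, 254, 254, 254, 254, 254, 254]
t=8: [251, 251, 251, 251, 251, 251, 251, 251, 251, 251, 251, 251]
t=9: [247, 247, 247, 247, 247, 247, 247, 247, 247, 247, 247, 247]
t=10: [241, 241, 241, 241, 241, 241, 241, 241, 241, 241, 241, 241]
t=11: [233, 233, 233, 233, 233, 233, 233, 233, 233, 233, 233, 233]
t=12: [222, 222, 222, 222, 222, 222, 222, 222, 222, 222, 222, 222]
t=13: [207, 207, 207, 207, 207, 207, 207, 207, 207, 207, 207, 207]
t=14: [187, 187, 187, 187, 187, 187, 187, 187, 187, 187, 187, 187]
t=15: [159, 159, 159, 159, 159, 159, 159, 159, 159, 159, 159, 159]
t=16: [121, 121, 121, 121, 121, 121, 121, 121, 121, 121, 121, 121]
t=17: [69, 69, 69, 69, 69, 69, 69, 69, 69, 69, 69, 69]
t=18: [512, 512, 512, 512, 512, 512, 512, 512, 512, 512, 512, 512]
t=19: [417, 417, 417, 417, 417, 417, 417, 417, 417, 417, 417, 417]
t=20: [356, 356, 356, 356, 356, 356, 356, 356, 356, 356, 356, 356]
t=21: [317, 317, 317, 317, 317, 317, 317, 317, 317, 317, 317, 317]
t=22: [292, 292, 292, 292, 292, 292, 292, 292, 292, 292, 292, 292]
t=23: [276, 276, 276, 276, 276, 276, 276, 276, 276, 276, 276, 276]
t=24: [266, 266, 266, 266, 266, 266, 266, 266, 266, 266, 266, 266]

Answer: 20
Key observation: The state at step 4, [266, 266, 266, 266, 266, 266, 266, 266, 266, 266, 266, 266], reappears at step 24 — and no state repeats earlier — so the cycle the system enters has period 20.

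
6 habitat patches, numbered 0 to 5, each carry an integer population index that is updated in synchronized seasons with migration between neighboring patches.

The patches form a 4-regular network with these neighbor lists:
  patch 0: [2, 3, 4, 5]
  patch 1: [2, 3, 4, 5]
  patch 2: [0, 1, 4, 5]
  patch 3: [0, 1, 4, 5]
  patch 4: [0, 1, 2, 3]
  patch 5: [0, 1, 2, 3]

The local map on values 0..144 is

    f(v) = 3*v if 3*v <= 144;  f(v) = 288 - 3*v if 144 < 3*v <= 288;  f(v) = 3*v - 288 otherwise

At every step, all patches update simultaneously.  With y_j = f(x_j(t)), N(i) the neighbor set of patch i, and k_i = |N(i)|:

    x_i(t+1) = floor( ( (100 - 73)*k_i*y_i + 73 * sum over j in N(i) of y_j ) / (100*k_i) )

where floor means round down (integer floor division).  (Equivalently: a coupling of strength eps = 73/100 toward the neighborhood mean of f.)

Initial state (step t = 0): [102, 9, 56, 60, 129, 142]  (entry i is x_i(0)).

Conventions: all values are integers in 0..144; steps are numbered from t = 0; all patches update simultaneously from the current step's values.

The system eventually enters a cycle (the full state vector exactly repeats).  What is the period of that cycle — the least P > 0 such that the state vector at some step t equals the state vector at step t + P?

Answer: 8
Key observation: The state at step 9, [27, 27, 27, 27, 27, 27], reappears at step 17 — and no state repeats earlier — so the cycle the system enters has period 8.

Derivation:
t=0: [102, 9, 56, 60, 129, 142]
t=1: [89, 92, 83, 80, 76, 87]
t=2: [37, 34, 32, 34, 38, 29]
t=3: [102, 100, 101, 103, 105, 98]
t=4: [17, 15, 15, 17, 19, 13]
t=5: [48, 47, 47, 48, 50, 45]
t=6: [140, 139, 139, 140, 141, 140]
t=7: [132, 131, 131, 132, 131, 130]
t=8: [105, 105, 105, 105, 106, 105]
t=9: [27, 27, 27, 27, 27, 27]
t=10: [81, 81, 81, 81, 81, 81]
t=11: [45, 45, 45, 45, 45, 45]
t=12: [135, 135, 135, 135, 135, 135]
t=13: [117, 117, 117, 117, 117, 117]
t=14: [63, 63, 63, 63, 63, 63]
t=15: [99, 99, 99, 99, 99, 99]
t=16: [9, 9, 9, 9, 9, 9]
t=17: [27, 27, 27, 27, 27, 27]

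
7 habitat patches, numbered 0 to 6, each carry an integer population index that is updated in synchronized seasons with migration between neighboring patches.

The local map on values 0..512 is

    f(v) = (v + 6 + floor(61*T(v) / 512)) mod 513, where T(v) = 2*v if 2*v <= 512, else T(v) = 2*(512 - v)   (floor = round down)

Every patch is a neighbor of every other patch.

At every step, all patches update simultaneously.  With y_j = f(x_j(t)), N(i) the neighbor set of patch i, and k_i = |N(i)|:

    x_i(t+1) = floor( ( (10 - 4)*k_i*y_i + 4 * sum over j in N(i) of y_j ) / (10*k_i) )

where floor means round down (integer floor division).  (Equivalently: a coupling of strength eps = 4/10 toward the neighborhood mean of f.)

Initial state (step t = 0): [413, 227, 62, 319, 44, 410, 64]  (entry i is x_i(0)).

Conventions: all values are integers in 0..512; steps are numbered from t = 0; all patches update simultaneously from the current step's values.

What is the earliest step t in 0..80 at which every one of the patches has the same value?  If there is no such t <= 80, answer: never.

Simulating step by step:
t=0: [413, 227, 62, 319, 44, 410, 64]  (not all equal)
t=1: [353, 270, 161, 315, 149, 352, 163]  (not all equal)
t=2: [350, 317, 248, 335, 240, 350, 250]  (not all equal)
t=3: [374, 361, 331, 369, 326, 374, 332]  (not all equal)
t=4: [404, 399, 387, 402, 385, 404, 387]  (not all equal)
t=5: [432, 429, 425, 431, 424, 432, 425]  (not all equal)
t=6: [455, 453, 452, 454, 451, 455, 452]  (not all equal)
t=7: [473, 472, 472, 472, 471, 473, 472]  (not all equal)
t=8: [487, 487, 487, 487, 486, 487, 487]  (not all equal)
t=9: [498, 498, 498, 498, 498, 498, 498]  (all equal)

Answer: 9
Key observation: Synchronization is absorbing here: once all patches are equal they stay equal, and step 9 is the first all-equal step.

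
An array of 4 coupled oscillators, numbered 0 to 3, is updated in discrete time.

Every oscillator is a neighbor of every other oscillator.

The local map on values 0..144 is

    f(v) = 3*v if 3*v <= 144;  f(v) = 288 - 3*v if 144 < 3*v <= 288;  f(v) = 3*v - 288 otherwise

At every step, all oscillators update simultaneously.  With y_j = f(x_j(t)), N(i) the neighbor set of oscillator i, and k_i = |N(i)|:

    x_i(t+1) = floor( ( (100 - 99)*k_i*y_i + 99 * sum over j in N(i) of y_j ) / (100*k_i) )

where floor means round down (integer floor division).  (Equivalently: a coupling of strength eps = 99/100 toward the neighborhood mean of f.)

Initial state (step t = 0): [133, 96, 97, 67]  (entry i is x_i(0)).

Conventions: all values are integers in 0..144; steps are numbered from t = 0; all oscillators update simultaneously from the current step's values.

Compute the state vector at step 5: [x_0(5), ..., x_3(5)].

Answer: [60, 60, 60, 59]

Derivation:
t=0: [133, 96, 97, 67]
t=1: [30, 66, 65, 38]
t=2: [98, 98, 97, 91]
t=3: [7, 7, 8, 5]
t=4: [20, 20, 19, 21]
t=5: [60, 60, 60, 59]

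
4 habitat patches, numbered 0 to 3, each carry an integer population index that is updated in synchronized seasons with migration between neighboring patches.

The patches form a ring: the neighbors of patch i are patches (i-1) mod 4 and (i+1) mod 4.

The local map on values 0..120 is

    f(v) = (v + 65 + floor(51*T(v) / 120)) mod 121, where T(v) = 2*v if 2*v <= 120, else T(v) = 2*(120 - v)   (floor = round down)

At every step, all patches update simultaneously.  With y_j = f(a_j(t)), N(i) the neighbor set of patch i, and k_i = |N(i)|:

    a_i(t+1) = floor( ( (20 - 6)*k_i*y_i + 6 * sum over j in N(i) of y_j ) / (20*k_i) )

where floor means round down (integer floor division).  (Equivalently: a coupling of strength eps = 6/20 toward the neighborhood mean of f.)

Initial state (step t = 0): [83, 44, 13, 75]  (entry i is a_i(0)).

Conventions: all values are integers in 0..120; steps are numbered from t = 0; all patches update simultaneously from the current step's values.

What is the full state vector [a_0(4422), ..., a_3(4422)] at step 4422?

Answer: [57, 57, 57, 57]
Key observation: The state at step 36, [76, 76, 76, 76], reappears at step 41: the system is in a cycle of period 5 from step 36 on.  Therefore the state at step 4422 equals the state at step 36 + ((4422 - 36) mod 5) = 37, which is [57, 57, 57, 57].

Derivation:
t=0: [83, 44, 13, 75]
t=1: [52, 39, 74, 61]
t=2: [38, 25, 50, 53]
t=3: [32, 85, 48, 36]
t=4: [12, 45, 32, 12]
t=5: [78, 32, 19, 74]
t=6: [48, 25, 79, 63]
t=7: [47, 91, 64, 51]
t=8: [35, 54, 53, 39]
t=9: [14, 37, 38, 18]
t=10: [79, 24, 26, 84]
t=11: [64, 101, 104, 66]
t=12: [55, 60, 60, 55]
t=13: [46, 53, 53, 46]
t=14: [30, 40, 40, 30]
t=15: [104, 33, 33, 104]
t=16: [52, 13, 13, 52]
t=17: [47, 81, 81, 47]
t=18: [34, 53, 53, 34]
t=19: [11, 36, 36, 11]
t=20: [73, 21, 21, 73]
t=21: [63, 95, 95, 63]
t=22: [55, 59, 59, 55]
t=23: [46, 51, 51, 46]
t=24: [30, 36, 36, 30]
t=25: [103, 26, 26, 103]
t=26: [68, 105, 105, 68]
t=27: [56, 60, 60, 56]
t=28: [48, 53, 53, 48]
t=29: [33, 40, 40, 33]
t=30: [6, 16, 16, 6]
t=31: [78, 91, 91, 78]
t=32: [57, 58, 58, 57]
t=33: [49, 50, 50, 49]
t=34: [34, 35, 35, 34]
t=35: [6, 7, 7, 6]
t=36: [76, 76, 76, 76]
t=37: [57, 57, 57, 57]
t=38: [49, 49, 49, 49]
t=39: [34, 34, 34, 34]
t=40: [6, 6, 6, 6]
t=41: [76, 76, 76, 76]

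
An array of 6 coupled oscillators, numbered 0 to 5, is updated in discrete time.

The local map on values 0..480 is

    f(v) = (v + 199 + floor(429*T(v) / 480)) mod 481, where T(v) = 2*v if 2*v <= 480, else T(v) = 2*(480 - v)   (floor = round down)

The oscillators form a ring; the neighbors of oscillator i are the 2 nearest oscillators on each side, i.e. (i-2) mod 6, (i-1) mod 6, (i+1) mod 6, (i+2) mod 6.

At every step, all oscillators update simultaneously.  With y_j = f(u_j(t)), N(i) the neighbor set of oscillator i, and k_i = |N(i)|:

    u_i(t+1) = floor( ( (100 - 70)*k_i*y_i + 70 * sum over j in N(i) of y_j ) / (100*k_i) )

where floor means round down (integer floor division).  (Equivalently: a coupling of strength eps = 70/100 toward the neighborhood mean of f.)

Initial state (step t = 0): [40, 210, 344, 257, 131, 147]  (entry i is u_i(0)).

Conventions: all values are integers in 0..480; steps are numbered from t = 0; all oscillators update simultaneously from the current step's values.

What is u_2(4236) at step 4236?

Simulating step by step:
t=0: [40, 210, 344, 257, 131, 147]
t=1: [236, 286, 278, 255, 220, 225]
t=2: [354, 359, 357, 354, 353, 353]
t=3: [296, 295, 295, 296, 296, 296]
t=4: [342, 342, 342, 342, 342, 342]
t=5: [306, 306, 306, 306, 306, 306]
t=6: [335, 335, 335, 335, 335, 335]
t=7: [312, 312, 312, 312, 312, 312]
t=8: [330, 330, 330, 330, 330, 330]
t=9: [316, 316, 316, 316, 316, 316]
t=10: [327, 327, 327, 327, 327, 327]
t=11: [318, 318, 318, 318, 318, 318]
t=12: [325, 325, 325, 325, 325, 325]
t=13: [320, 320, 320, 320, 320, 320]
t=14: [324, 324, 324, 324, 324, 324]
t=15: [320, 320, 320, 320, 320, 320]

Answer: u_2(4236) = 324
Key observation: The state at step 13, [320, 320, 320, 320, 320, 320], reappears at step 15: the system is in a cycle of period 2 from step 13 on.  Therefore the state at step 4236 equals the state at step 13 + ((4236 - 13) mod 2) = 14, which is [324, 324, 324, 324, 324, 324].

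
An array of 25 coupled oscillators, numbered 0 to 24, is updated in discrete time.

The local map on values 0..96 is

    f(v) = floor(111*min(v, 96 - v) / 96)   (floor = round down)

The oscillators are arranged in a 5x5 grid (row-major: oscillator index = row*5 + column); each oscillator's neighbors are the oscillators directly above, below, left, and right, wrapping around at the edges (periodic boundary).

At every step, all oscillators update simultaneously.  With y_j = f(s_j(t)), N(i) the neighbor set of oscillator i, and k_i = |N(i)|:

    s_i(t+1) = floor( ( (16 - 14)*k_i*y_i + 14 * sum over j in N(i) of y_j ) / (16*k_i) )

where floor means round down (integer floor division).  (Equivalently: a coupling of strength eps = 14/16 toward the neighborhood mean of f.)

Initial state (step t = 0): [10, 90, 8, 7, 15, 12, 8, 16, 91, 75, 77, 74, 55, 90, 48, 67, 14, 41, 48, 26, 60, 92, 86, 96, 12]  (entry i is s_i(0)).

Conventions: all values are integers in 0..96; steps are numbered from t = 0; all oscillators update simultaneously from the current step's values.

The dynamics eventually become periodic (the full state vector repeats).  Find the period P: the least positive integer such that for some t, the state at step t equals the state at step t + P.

Answer: 4
Key observation: The state at step 15, [54, 54, 54, 54, 54, 54, 54, 54, 54, 54, 54, 54, 54, 54, 54, 54, 54, 54, 54, 54, 54, 54, 54, 54, 54], reappears at step 19 — and no state repeats earlier — so the cycle the system enters has period 4.

Derivation:
t=0: [10, 90, 8, 7, 15, 12, 8, 16, 91, 75, 77, 74, 55, 90, 48, 67, 14, 41, 48, 26, 60, 92, 86, 96, 12]
t=1: [18, 7, 10, 7, 14, 15, 14, 17, 12, 22, 30, 23, 26, 36, 24, 27, 25, 34, 25, 37, 18, 16, 14, 19, 20]
t=2: [15, 15, 12, 14, 18, 22, 17, 17, 21, 19, 26, 26, 31, 26, 34, 31, 28, 27, 34, 29, 22, 18, 21, 19, 24]
t=3: [21, 17, 18, 19, 20, 22, 22, 22, 21, 26, 31, 29, 28, 33, 29, 30, 29, 32, 30, 34, 24, 23, 21, 25, 25]
t=4: [23, 23, 21, 23, 25, 28, 25, 25, 27, 26, 31, 31, 33, 31, 35, 33, 32, 31, 35, 33, 27, 25, 27, 26, 29]
t=5: [28, 26, 27, 27, 28, 30, 29, 29, 29, 32, 36, 34, 33, 36, 35, 35, 34, 36, 35, 37, 31, 30, 29, 32, 31]
t=6: [32, 32, 31, 32, 33, 35, 33, 33, 35, 35, 38, 37, 38, 38, 40, 39, 38, 37, 40, 39, 35, 34, 35, 35, 36]
t=7: [38, 37, 37, 38, 38, 39, 39, 38, 39, 40, 43, 41, 41, 43, 43, 43, 42, 42, 42, 44, 40, 39, 39, 40, 40]
t=8: [43, 43, 43, 43, 44, 45, 44, 44, 45, 45, 47, 47, 46, 47, 48, 48, 47, 47, 48, 48, 45, 45, 45, 45, 46]
t=9: [50, 49, 49, 50, 50, 51, 51, 50, 51, 52, 54, 52, 53, 53, 53, 53, 53, 53, 53, 54, 52, 51, 51, 52, 52]
t=10: [52, 52, 53, 52, 51, 50, 52, 51, 51, 51, 49, 49, 50, 49, 48, 48, 49, 49, 49, 49, 50, 51, 51, 50, 50]
t=11: [51, 50, 50, 51, 51, 51, 51, 51, 52, 52, 54, 52, 53, 53, 53, 53, 53, 53, 53, 54, 52, 52, 52, 52, 53]
t=12: [51, 51, 51, 51, 50, 50, 51, 51, 50, 50, 49, 49, 49, 49, 48, 48, 49, 49, 49, 48, 50, 50, 50, 50, 49]
t=13: [52, 52, 52, 52, 52, 52, 52, 52, 52, 53, 54, 53, 53, 54, 54, 54, 54, 53, 54, 54, 53, 53, 53, 53, 53]
t=14: [49, 49, 49, 49, 49, 49, 49, 49, 49, 49, 48, 48, 49, 48, 48, 48, 48, 48, 48, 48, 49, 49, 49, 49, 49]
t=15: [54, 54, 54, 54, 54, 54, 54, 54, 54, 54, 54, 54, 54, 54, 54, 54, 54, 54, 54, 54, 54, 54, 54, 54, 54]
t=16: [48, 48, 48, 48, 48, 48, 48, 48, 48, 48, 48, 48, 48, 48, 48, 48, 48, 48, 48, 48, 48, 48, 48, 48, 48]
t=17: [55, 55, 55, 55, 55, 55, 55, 55, 55, 55, 55, 55, 55, 55, 55, 55, 55, 55, 55, 55, 55, 55, 55, 55, 55]
t=18: [47, 47, 47, 47, 47, 47, 47, 47, 47, 47, 47, 47, 47, 47, 47, 47, 47, 47, 47, 47, 47, 47, 47, 47, 47]
t=19: [54, 54, 54, 54, 54, 54, 54, 54, 54, 54, 54, 54, 54, 54, 54, 54, 54, 54, 54, 54, 54, 54, 54, 54, 54]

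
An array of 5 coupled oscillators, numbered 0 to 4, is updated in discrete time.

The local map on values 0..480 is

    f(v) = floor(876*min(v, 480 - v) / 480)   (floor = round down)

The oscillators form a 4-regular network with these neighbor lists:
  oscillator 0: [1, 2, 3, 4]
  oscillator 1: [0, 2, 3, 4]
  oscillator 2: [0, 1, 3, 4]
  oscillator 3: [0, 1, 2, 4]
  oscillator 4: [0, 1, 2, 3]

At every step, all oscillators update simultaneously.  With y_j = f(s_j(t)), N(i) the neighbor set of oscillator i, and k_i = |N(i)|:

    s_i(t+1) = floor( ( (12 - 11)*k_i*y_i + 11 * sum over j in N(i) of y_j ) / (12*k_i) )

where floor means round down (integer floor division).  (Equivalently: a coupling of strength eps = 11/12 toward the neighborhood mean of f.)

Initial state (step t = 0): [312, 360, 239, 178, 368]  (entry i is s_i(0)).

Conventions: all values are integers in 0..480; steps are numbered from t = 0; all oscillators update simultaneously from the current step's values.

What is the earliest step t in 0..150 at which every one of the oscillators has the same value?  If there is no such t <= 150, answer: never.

Simulating step by step:
t=0: [312, 360, 239, 178, 368]  (not all equal)
t=1: [296, 309, 277, 293, 311]  (not all equal)
t=2: [332, 336, 327, 332, 336]  (not all equal)
t=3: [268, 269, 267, 268, 269]  (not all equal)
t=4: [386, 386, 385, 386, 386]  (not all equal)
t=5: [171, 171, 171, 171, 171]  (all equal)

Answer: 5
Key observation: Synchronization is absorbing here: once all oscillators are equal they stay equal, and step 5 is the first all-equal step.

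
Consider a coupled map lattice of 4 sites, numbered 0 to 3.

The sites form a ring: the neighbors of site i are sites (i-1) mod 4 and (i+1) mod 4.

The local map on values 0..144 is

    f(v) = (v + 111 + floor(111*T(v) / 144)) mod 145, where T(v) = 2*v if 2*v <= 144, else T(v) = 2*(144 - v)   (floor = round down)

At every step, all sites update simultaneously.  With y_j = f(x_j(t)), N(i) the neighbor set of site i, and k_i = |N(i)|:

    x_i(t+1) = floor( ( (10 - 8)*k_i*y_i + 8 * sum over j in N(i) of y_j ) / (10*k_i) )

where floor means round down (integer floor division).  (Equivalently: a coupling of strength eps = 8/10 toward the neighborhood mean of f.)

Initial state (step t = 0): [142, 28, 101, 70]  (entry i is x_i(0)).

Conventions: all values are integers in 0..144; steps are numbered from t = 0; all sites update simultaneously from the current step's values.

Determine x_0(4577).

Simulating step by step:
t=0: [142, 28, 101, 70]
t=1: [94, 105, 98, 126]
t=2: [127, 134, 126, 132]
t=3: [116, 118, 116, 118]
t=4: [124, 124, 124, 124]
t=5: [120, 120, 120, 120]
t=6: [123, 123, 123, 123]
t=7: [121, 121, 121, 121]
t=8: [122, 122, 122, 122]
t=9: [121, 121, 121, 121]

Answer: x_0(4577) = 121
Key observation: The state at step 7, [121, 121, 121, 121], reappears at step 9: the system is in a cycle of period 2 from step 7 on.  Therefore the state at step 4577 equals the state at step 7 + ((4577 - 7) mod 2) = 7, which is [121, 121, 121, 121].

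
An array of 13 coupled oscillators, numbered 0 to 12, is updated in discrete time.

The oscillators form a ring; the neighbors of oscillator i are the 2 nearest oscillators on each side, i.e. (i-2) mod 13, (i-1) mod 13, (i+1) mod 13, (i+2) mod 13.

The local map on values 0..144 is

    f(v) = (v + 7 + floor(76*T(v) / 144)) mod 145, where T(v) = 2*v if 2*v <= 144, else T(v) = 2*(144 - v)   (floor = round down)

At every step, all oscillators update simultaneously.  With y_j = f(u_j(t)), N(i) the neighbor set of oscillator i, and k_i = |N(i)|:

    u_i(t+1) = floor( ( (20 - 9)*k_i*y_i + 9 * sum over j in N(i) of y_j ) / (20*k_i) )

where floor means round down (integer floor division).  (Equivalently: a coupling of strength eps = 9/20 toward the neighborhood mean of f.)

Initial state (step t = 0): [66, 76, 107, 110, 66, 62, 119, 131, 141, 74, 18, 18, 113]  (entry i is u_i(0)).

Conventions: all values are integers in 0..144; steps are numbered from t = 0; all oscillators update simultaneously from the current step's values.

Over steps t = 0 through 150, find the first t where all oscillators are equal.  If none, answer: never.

Simulating step by step:
t=0: [66, 76, 107, 110, 66, 62, 119, 131, 141, 74, 18, 18, 113]  (not all equal)
t=1: [85, 23, 38, 36, 95, 91, 36, 20, 10, 16, 31, 46, 30]  (not all equal)
t=2: [39, 57, 63, 61, 33, 28, 54, 43, 41, 49, 64, 76, 63]  (not all equal)
t=3: [93, 123, 121, 117, 91, 82, 101, 95, 101, 96, 114, 57, 115]  (not all equal)
t=4: [20, 7, 7, 7, 7, 8, 8, 8, 7, 20, 20, 71, 20]  (not all equal)
t=5: [37, 27, 24, 21, 21, 22, 22, 25, 27, 37, 40, 25, 40]  (not all equal)
t=6: [75, 65, 58, 52, 51, 52, 53, 59, 65, 75, 81, 70, 81]  (not all equal)
t=7: [36, 105, 111, 117, 113, 114, 118, 112, 106, 36, 23, 6, 23]  (not all equal)
t=8: [54, 21, 15, 7, 7, 7, 7, 15, 21, 54, 47, 40, 47]  (not all equal)
t=9: [96, 58, 43, 26, 22, 22, 26, 43, 58, 96, 97, 98, 97]  (not all equal)
t=10: [31, 88, 79, 69, 58, 58, 69, 79, 88, 31, 21, 8, 21]  (not all equal)
t=11: [48, 19, 28, 32, 85, 85, 32, 28, 19, 48, 44, 39, 44]  (not all equal)
t=12: [90, 63, 61, 54, 29, 29, 54, 61, 63, 90, 91, 93, 91]  (not all equal)
t=13: [36, 104, 109, 109, 85, 85, 109, 109, 104, 36, 22, 8, 22]  (not all equal)
t=14: [54, 20, 15, 7, 8, 8, 7, 15, 20, 54, 47, 42, 47]  (not all equal)
t=15: [96, 57, 43, 26, 24, 24, 26, 43, 57, 96, 97, 100, 97]  (not all equal)
t=16: [30, 87, 80, 70, 61, 61, 70, 80, 87, 30, 21, 8, 21]  (not all equal)
t=17: [47, 19, 29, 34, 89, 89, 34, 29, 19, 47, 44, 39, 44]  (not all equal)
t=18: [89, 63, 62, 56, 30, 30, 56, 62, 63, 89, 90, 92, 90]  (not all equal)
t=19: [37, 105, 111, 112, 87, 87, 112, 111, 105, 37, 23, 8, 23]  (not all equal)
t=20: [56, 21, 15, 7, 8, 8, 7, 15, 21, 56, 48, 43, 48]  (not all equal)
t=21: [99, 59, 44, 26, 24, 24, 26, 44, 59, 99, 99, 103, 99]  (not all equal)
t=22: [31, 89, 81, 70, 61, 61, 70, 81, 89, 31, 21, 8, 21]  (not all equal)
t=23: [48, 20, 29, 34, 89, 89, 34, 29, 20, 48, 44, 39, 44]  (not all equal)
t=24: [91, 65, 63, 56, 30, 30, 56, 63, 65, 91, 91, 93, 91]  (not all equal)
t=25: [37, 107, 112, 113, 87, 87, 113, 112, 107, 37, 22, 8, 22]  (not all equal)
t=26: [55, 21, 15, 7, 8, 8, 7, 15, 21, 55, 47, 43, 47]  (not all equal)
t=27: [98, 59, 44, 26, 24, 24, 26, 44, 59, 98, 98, 102, 98]  (not all equal)
t=28: [31, 89, 81, 70, 61, 61, 70, 81, 89, 31, 21, 8, 21]  (not all equal)

Answer: never
Key observation: The state at step 22 reappears at step 28 — the system is in a cycle of period 6 from step 22 on.  No step 0..28 is synchronized, and the cycle repeats forever, so no step up to 150 (or ever) has all oscillators equal.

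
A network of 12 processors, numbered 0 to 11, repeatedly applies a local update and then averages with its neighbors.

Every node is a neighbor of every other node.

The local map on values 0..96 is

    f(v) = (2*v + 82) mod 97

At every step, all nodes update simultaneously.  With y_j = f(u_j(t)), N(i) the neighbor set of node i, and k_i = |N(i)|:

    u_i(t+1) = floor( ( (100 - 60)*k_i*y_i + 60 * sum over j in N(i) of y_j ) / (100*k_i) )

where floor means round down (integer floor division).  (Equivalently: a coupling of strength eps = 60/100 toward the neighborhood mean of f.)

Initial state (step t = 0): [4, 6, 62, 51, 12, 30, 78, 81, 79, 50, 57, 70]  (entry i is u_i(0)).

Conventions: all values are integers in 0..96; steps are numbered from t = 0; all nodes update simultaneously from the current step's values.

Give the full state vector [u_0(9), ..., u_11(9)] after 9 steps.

Simulating step by step:
t=0: [4, 6, 62, 51, 12, 30, 78, 81, 79, 50, 57, 70]
t=1: [63, 64, 36, 62, 35, 47, 47, 49, 48, 61, 32, 41]
t=2: [37, 38, 52, 36, 51, 60, 60, 61, 60, 36, 49, 55]
t=3: [54, 55, 64, 53, 63, 36, 36, 37, 36, 53, 62, 66]
t=4: [68, 68, 41, 67, 40, 55, 55, 56, 55, 67, 40, 43]
t=5: [43, 43, 58, 42, 57, 68, 68, 35, 68, 42, 57, 59]
t=6: [47, 47, 24, 46, 23, 31, 31, 41, 31, 46, 23, 25]
t=7: [62, 62, 46, 62, 46, 51, 51, 58, 51, 62, 46, 47]
t=8: [38, 38, 60, 38, 60, 64, 64, 35, 64, 38, 60, 61]
t=9: [41, 41, 23, 41, 23, 26, 26, 39, 26, 41, 23, 24]

Answer: [41, 41, 23, 41, 23, 26, 26, 39, 26, 41, 23, 24]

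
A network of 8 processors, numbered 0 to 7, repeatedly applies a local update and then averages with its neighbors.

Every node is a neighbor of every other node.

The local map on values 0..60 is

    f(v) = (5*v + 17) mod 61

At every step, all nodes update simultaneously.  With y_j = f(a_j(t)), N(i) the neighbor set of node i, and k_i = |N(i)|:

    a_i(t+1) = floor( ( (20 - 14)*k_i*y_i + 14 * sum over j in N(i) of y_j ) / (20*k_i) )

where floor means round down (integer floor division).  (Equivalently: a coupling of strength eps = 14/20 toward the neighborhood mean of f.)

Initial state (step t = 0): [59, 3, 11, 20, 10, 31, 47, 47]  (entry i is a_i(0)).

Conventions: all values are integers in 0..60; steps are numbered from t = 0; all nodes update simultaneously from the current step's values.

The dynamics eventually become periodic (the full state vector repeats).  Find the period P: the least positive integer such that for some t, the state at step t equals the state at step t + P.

Simulating step by step:
t=0: [59, 3, 11, 20, 10, 31, 47, 47]
t=1: [19, 24, 20, 29, 19, 27, 19, 19]
t=2: [44, 37, 45, 42, 44, 40, 44, 44]
t=3: [48, 41, 49, 46, 48, 44, 48, 48]
t=4: [19, 24, 20, 17, 19, 27, 19, 19]
t=5: [44, 37, 45, 42, 44, 40, 44, 44]

Answer: 3
Key observation: The state at step 2, [44, 37, 45, 42, 44, 40, 44, 44], reappears at step 5 — and no state repeats earlier — so the cycle the system enters has period 3.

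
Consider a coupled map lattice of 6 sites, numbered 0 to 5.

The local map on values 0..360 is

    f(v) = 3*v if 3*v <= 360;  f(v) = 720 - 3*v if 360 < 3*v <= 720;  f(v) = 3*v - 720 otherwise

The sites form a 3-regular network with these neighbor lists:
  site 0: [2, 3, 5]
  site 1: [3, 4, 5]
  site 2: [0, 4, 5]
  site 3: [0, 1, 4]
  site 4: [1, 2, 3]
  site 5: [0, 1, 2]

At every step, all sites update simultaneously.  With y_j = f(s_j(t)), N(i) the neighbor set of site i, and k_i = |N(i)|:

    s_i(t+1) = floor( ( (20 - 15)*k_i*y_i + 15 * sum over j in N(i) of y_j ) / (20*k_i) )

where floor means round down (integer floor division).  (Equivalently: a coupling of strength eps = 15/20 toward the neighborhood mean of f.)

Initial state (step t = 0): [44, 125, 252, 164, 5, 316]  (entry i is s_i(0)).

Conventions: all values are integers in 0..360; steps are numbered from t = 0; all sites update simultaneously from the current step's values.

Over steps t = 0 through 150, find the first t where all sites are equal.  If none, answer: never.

Simulating step by step:
t=0: [44, 125, 252, 164, 5, 316]  (not all equal)
t=1: [156, 204, 102, 180, 156, 185]  (not all equal)
t=2: [225, 176, 243, 198, 211, 207]  (not all equal)
t=3: [69, 126, 60, 112, 103, 86]  (not all equal)
t=4: [245, 311, 238, 298, 291, 246]  (not all equal)
t=5: [53, 139, 48, 138, 136, 63]  (not all equal)
t=6: [199, 277, 201, 270, 266, 198]  (not all equal)
t=7: [114, 101, 111, 100, 99, 119]  (not all equal)
t=8: [333, 314, 332, 310, 308, 333]  (not all equal)
t=9: [261, 228, 259, 228, 228, 264]  (not all equal)
t=10: [57, 45, 57, 42, 41, 57]  (not all equal)
t=11: [159, 138, 159, 138, 138, 162]  (not all equal)
t=12: [256, 288, 256, 290, 290, 256]  (not all equal)
t=13: [73, 123, 73, 123, 123, 72]  (not all equal)
t=14: [251, 317, 251, 318, 318, 251]  (not all equal)
t=15: [83, 183, 83, 183, 183, 82]  (not all equal)
t=16: [228, 189, 228, 190, 190, 228]  (not all equal)
t=17: [64, 122, 64, 122, 122, 65]  (not all equal)
t=18: [233, 314, 233, 313, 313, 233]  (not all equal)
t=19: [70, 170, 70, 170, 170, 71]  (not all equal)
t=20: [210, 210, 210, 210, 210, 210]  (all equal)

Answer: 20
Key observation: Synchronization is absorbing here: once all sites are equal they stay equal, and step 20 is the first all-equal step.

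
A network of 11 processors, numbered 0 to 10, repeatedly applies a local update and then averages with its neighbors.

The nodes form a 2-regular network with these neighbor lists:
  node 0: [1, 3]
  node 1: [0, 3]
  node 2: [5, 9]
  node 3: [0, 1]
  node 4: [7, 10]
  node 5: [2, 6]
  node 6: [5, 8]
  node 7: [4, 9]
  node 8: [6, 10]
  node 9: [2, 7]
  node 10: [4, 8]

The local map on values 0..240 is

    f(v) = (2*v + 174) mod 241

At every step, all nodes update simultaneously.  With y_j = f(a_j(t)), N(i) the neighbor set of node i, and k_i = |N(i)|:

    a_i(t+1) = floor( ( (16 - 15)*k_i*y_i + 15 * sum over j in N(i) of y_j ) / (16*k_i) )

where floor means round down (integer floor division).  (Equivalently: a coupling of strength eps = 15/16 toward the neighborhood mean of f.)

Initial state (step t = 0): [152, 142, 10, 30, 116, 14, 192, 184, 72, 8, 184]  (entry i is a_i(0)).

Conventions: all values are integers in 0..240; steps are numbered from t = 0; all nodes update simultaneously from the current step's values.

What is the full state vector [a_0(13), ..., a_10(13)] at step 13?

Answer: [44, 57, 136, 44, 187, 160, 173, 117, 187, 160, 141]

Derivation:
t=0: [152, 142, 10, 30, 116, 14, 192, 184, 72, 8, 184]
t=1: [226, 234, 195, 227, 66, 139, 135, 170, 68, 130, 117]
t=2: [152, 145, 194, 151, 97, 146, 143, 122, 177, 65, 73]
t=3: [229, 235, 140, 230, 127, 154, 140, 100, 142, 124, 86]
t=4: [156, 151, 98, 155, 123, 199, 115, 180, 162, 173, 195]
t=5: [111, 17, 68, 112, 74, 142, 59, 104, 115, 87, 96]
t=6: [180, 159, 156, 179, 129, 69, 181, 96, 92, 105, 122]
t=7: [31, 48, 100, 32, 153, 31, 91, 164, 115, 69, 155]
t=8: [139, 224, 152, 139, 25, 131, 194, 146, 65, 76, 188]
t=9: [177, 206, 146, 177, 151, 160, 125, 158, 73, 221, 138]
t=10: [73, 49, 82, 73, 116, 192, 54, 173, 188, 117, 160]
t=11: [56, 76, 119, 56, 33, 69, 70, 158, 29, 73, 109]
t=12: [63, 47, 81, 63, 89, 118, 146, 150, 119, 88, 230]
t=13: [44, 57, 136, 44, 187, 160, 173, 117, 187, 160, 141]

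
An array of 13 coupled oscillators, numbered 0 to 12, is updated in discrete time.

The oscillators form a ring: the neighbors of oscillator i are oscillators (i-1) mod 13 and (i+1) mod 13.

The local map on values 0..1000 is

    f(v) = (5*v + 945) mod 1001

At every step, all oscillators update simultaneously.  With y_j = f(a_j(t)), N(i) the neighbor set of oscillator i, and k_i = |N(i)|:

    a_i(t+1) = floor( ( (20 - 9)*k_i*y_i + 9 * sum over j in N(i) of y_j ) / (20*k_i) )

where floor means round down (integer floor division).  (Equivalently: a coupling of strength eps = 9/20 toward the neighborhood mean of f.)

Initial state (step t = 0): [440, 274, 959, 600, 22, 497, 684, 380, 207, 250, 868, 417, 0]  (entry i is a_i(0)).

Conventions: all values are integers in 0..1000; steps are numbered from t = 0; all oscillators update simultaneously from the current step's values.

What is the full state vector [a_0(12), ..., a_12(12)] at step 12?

Simulating step by step:
t=0: [440, 274, 959, 600, 22, 497, 684, 380, 207, 250, 868, 417, 0]
t=1: [361, 369, 686, 695, 337, 328, 484, 765, 771, 389, 203, 290, 557]
t=2: [752, 685, 474, 453, 570, 543, 502, 681, 809, 883, 815, 595, 656]
t=3: [517, 429, 300, 362, 630, 641, 474, 513, 700, 420, 294, 557, 485]
t=4: [392, 266, 432, 534, 252, 170, 318, 448, 366, 215, 400, 575, 484]
t=5: [639, 376, 255, 405, 428, 602, 512, 393, 470, 396, 706, 742, 586]
t=6: [456, 532, 522, 599, 477, 655, 694, 678, 572, 679, 613, 660, 656]
t=7: [307, 505, 649, 713, 439, 284, 349, 454, 591, 366, 133, 183, 225]
t=8: [383, 406, 321, 350, 270, 385, 507, 473, 714, 764, 702, 624, 338]
t=9: [833, 851, 676, 570, 512, 650, 526, 391, 521, 635, 433, 277, 554]
t=10: [261, 203, 398, 620, 497, 346, 559, 745, 529, 210, 158, 364, 489]
t=11: [439, 793, 738, 328, 395, 632, 706, 664, 696, 843, 799, 671, 440]
t=12: [311, 671, 682, 669, 658, 368, 340, 344, 325, 390, 616, 405, 175]

Answer: [311, 671, 682, 669, 658, 368, 340, 344, 325, 390, 616, 405, 175]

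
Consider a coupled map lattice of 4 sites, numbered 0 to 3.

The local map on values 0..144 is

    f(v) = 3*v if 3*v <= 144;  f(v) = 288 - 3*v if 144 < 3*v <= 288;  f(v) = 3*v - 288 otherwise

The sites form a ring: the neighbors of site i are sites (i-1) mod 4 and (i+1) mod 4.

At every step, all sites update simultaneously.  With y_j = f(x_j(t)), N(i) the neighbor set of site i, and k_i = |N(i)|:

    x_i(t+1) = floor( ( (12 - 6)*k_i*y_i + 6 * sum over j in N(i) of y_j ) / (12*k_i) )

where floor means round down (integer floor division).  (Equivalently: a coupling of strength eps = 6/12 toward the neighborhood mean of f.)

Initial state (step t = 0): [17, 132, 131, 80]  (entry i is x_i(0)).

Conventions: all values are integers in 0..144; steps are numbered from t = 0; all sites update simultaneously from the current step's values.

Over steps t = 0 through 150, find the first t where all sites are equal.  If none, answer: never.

Simulating step by step:
t=0: [17, 132, 131, 80]  (not all equal)
t=1: [64, 93, 91, 63]  (not all equal)
t=2: [75, 32, 34, 77]  (not all equal)
t=3: [69, 89, 89, 69]  (not all equal)
t=4: [66, 36, 36, 66]  (not all equal)
t=5: [94, 103, 103, 94]  (not all equal)
t=6: [9, 17, 17, 9]  (not all equal)
t=7: [33, 45, 45, 33]  (not all equal)
t=8: [108, 126, 126, 108]  (not all equal)
t=9: [49, 76, 76, 49]  (not all equal)
t=10: [120, 80, 80, 120]  (not all equal)
t=11: [66, 54, 54, 66]  (not all equal)
t=12: [99, 117, 117, 99]  (not all equal)
t=13: [22, 49, 49, 22]  (not all equal)
t=14: [84, 122, 122, 84]  (not all equal)
t=15: [46, 67, 67, 46]  (not all equal)
t=16: [125, 99, 99, 125]  (not all equal)
t=17: [67, 28, 28, 67]  (not all equal)
t=18: [86, 84, 84, 86]  (not all equal)
t=19: [31, 34, 34, 31]  (not all equal)
t=20: [95, 99, 99, 95]  (not all equal)
t=21: [4, 7, 7, 4]  (not all equal)
t=22: [14, 18, 18, 14]  (not all equal)
t=23: [45, 51, 51, 45]  (not all equal)
t=24: [135, 135, 135, 135]  (all equal)

Answer: 24
Key observation: Synchronization is absorbing here: once all sites are equal they stay equal, and step 24 is the first all-equal step.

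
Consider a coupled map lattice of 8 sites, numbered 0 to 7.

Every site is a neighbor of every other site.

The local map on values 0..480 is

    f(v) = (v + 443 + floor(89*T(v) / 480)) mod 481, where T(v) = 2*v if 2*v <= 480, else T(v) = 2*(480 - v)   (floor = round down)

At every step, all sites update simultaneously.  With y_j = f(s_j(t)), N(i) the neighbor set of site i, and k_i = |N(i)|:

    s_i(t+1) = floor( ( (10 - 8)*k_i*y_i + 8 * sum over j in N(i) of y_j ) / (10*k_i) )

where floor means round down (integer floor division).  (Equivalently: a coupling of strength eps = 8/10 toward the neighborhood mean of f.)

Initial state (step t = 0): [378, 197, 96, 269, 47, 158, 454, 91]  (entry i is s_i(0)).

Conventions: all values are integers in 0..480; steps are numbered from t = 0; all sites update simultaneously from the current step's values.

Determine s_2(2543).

Simulating step by step:
t=0: [378, 197, 96, 269, 47, 158, 454, 91]
t=1: [229, 217, 205, 223, 199, 212, 233, 204]
t=2: [258, 256, 255, 257, 254, 256, 258, 255]
t=3: [300, 300, 300, 300, 300, 300, 300, 300]
t=4: [328, 328, 328, 328, 328, 328, 328, 328]
t=5: [346, 346, 346, 346, 346, 346, 346, 346]
t=6: [357, 357, 357, 357, 357, 357, 357, 357]
t=7: [364, 364, 364, 364, 364, 364, 364, 364]
t=8: [369, 369, 369, 369, 369, 369, 369, 369]
t=9: [372, 372, 372, 372, 372, 372, 372, 372]
t=10: [374, 374, 374, 374, 374, 374, 374, 374]
t=11: [375, 375, 375, 375, 375, 375, 375, 375]
t=12: [375, 375, 375, 375, 375, 375, 375, 375]

Answer: s_2(2543) = 375
Key observation: The state at step 11, [375, 375, 375, 375, 375, 375, 375, 375], reappears at step 12: the system is in a cycle of period 1 from step 11 on.  Therefore the state at step 2543 equals the state at step 11 + ((2543 - 11) mod 1) = 11, which is [375, 375, 375, 375, 375, 375, 375, 375].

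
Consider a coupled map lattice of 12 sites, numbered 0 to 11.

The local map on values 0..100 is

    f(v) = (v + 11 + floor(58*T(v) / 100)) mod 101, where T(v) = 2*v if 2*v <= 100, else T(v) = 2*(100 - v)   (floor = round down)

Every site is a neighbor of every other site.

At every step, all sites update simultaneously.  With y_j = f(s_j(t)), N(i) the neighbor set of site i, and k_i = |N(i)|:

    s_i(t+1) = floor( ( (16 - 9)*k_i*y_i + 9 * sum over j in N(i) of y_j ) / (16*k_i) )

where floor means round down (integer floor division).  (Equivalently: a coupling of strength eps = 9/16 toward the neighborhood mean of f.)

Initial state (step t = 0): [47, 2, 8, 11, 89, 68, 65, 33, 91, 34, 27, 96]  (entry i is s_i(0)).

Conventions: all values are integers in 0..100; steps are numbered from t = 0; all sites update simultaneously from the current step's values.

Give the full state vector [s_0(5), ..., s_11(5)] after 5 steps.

Answer: [28, 28, 28, 28, 28, 28, 28, 59, 28, 59, 59, 28]

Derivation:
t=0: [47, 2, 8, 11, 89, 68, 65, 33, 91, 34, 27, 96]
t=1: [23, 25, 30, 32, 23, 25, 25, 51, 23, 52, 46, 23]
t=2: [55, 57, 61, 63, 55, 57, 57, 38, 55, 38, 35, 55]
t=3: [27, 27, 27, 27, 27, 27, 27, 57, 27, 57, 54, 27]
t=4: [60, 60, 60, 60, 60, 60, 60, 40, 60, 40, 40, 60]
t=5: [28, 28, 28, 28, 28, 28, 28, 59, 28, 59, 59, 28]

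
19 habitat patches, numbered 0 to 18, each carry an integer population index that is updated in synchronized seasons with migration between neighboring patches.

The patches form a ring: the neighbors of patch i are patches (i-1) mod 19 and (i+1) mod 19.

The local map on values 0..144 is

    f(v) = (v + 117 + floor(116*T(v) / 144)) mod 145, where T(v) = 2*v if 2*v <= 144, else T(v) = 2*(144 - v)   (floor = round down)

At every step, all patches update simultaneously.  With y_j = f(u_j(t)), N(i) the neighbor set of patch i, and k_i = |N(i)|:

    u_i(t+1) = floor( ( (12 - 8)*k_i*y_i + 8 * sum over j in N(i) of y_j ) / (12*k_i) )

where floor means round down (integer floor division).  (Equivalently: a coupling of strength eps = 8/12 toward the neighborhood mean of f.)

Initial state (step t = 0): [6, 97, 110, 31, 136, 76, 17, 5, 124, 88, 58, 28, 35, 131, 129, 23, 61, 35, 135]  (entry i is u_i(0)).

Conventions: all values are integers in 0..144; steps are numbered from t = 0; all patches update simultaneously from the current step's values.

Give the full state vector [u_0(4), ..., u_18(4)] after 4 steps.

Answer: [126, 127, 127, 127, 86, 47, 7, 6, 49, 48, 96, 95, 141, 139, 138, 134, 131, 126, 126]

Derivation:
t=0: [6, 97, 110, 31, 136, 76, 17, 5, 124, 88, 58, 28, 35, 131, 129, 23, 61, 35, 135]
t=1: [132, 137, 110, 102, 61, 49, 52, 91, 87, 85, 57, 77, 77, 103, 93, 96, 75, 105, 105]
t=2: [127, 126, 132, 136, 123, 112, 69, 38, 5, 44, 46, 47, 54, 51, 47, 5, 50, 97, 133]
t=3: [125, 125, 123, 123, 127, 90, 71, 69, 95, 102, 90, 99, 104, 104, 109, 108, 125, 122, 130]
t=4: [126, 127, 127, 127, 86, 47, 7, 6, 49, 48, 96, 95, 141, 139, 138, 134, 131, 126, 126]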